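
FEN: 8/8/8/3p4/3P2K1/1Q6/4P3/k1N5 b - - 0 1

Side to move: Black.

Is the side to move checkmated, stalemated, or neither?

stalemate

Black to move; black king on a1.
In check: no.
King squares — b1: attacked by Qb3; a2: attacked by Nc1; b2: attacked by Qb3.
Legal moves for Black: none.
Not in check and no legal moves → stalemate.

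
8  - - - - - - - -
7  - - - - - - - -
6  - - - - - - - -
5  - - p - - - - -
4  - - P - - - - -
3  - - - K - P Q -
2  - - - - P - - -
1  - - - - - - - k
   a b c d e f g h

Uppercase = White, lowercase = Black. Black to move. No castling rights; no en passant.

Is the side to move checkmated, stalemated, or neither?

Black to move; black king on h1.
In check: no.
King squares — g1: attacked by Qg3; g2: attacked by Qg3; h2: attacked by Qg3.
Legal moves for Black: none.
Not in check and no legal moves → stalemate.

stalemate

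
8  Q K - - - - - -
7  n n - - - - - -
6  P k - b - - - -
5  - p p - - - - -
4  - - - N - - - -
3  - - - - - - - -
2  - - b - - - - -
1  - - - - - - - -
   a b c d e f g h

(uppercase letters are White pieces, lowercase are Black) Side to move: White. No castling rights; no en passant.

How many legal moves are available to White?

0

White to move; king on b8.
In check: yes, from the black bishop on d6.
Legal moves: none.
Count: 0.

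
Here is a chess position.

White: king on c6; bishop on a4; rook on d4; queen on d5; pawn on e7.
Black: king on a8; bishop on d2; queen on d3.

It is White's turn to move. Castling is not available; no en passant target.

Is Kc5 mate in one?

After Kc5: black king on a8; in check: yes, from the white queen on d5.
Black has 2 legal replies: Kb8, Ka7.
In check but a legal move exists → not checkmate.

no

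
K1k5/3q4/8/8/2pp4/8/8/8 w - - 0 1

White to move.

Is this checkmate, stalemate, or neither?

stalemate

White to move; white king on a8.
In check: no.
King squares — a7: attacked by Qd7; b7: attacked by Qd7; b8: attacked by Kc8.
Legal moves for White: none.
Not in check and no legal moves → stalemate.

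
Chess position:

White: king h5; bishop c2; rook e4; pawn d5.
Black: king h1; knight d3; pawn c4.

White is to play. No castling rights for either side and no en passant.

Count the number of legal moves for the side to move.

23

White to move; king on h5.
In check: no.
Legal moves: Kh6, Kg6, Kg5, Kh4, Kg4, Re8, Re7, Re6, Re5, Rh4+, Rg4, Rf4, Rd4, Rxc4, Re3, Re2, Re1+, Ba4, Bxd3, Bb3, Bd1, Bb1, d6.
Count: 23.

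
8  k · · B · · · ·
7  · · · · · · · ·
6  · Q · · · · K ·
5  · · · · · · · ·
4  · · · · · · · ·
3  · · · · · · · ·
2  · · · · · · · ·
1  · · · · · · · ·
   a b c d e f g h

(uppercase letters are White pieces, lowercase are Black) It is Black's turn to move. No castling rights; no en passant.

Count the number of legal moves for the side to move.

Black to move; king on a8.
In check: no.
Legal moves: none.
Count: 0.

0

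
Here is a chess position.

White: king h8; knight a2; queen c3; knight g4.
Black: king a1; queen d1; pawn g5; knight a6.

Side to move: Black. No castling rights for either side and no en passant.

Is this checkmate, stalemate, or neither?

Black to move; black king on a1.
In check: yes, from the white queen on c3.
Legal moves for Black: Kxa2, Kb1.
Black is in check but has 2 legal moves → neither.

neither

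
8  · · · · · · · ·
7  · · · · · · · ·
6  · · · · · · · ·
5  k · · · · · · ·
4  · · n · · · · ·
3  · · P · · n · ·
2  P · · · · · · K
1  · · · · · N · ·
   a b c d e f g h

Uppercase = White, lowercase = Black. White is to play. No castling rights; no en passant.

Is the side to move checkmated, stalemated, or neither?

neither

White to move; white king on h2.
In check: yes, from the black knight on f3.
King squares — g1: attacked by Nf3; h1: available; g2: available; g3: available; h3: available.
Legal moves for White: Kh3, Kg3, Kg2, Kh1.
White is in check but has 4 legal moves → neither.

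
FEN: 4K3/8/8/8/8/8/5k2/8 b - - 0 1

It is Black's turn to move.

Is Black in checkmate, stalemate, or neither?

neither

Black to move; black king on f2.
In check: no.
Legal moves for Black: Kg3, Kf3, Ke3, Kg2, Ke2, Kg1, Kf1, Ke1.
Black has 8 legal moves and is not in check → neither.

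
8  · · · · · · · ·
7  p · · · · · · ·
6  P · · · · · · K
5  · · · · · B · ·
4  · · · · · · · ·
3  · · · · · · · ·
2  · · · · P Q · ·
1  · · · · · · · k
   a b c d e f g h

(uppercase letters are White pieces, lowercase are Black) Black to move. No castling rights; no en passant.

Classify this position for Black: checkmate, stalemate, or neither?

Black to move; black king on h1.
In check: no.
King squares — g1: attacked by Qf2; g2: attacked by Qf2; h2: attacked by Qf2.
Legal moves for Black: none.
Not in check and no legal moves → stalemate.

stalemate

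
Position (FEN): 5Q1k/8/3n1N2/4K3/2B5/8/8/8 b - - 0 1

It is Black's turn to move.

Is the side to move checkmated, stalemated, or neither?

checkmate

Black to move; black king on h8.
In check: yes, from the white queen on f8.
King squares — g7: attacked by Qf8; h7: attacked by Nf6; g8: attacked by Bc4.
Legal moves for Black: none.
In check with no legal moves → checkmate.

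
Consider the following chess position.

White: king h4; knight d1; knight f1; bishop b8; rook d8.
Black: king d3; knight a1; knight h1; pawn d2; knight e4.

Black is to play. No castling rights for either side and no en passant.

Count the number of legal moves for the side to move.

Black to move; king on d3.
In check: yes, from the white rook on d8.
Legal moves: Kc4, Ke2, Kc2, Nd6.
Count: 4.

4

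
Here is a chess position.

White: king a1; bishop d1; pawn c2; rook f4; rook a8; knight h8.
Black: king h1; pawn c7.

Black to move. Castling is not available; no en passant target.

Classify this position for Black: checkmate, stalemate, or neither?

Black to move; black king on h1.
In check: no.
Legal moves for Black: Kh2, Kg2, Kg1, c6, c5.
Black has 5 legal moves and is not in check → neither.

neither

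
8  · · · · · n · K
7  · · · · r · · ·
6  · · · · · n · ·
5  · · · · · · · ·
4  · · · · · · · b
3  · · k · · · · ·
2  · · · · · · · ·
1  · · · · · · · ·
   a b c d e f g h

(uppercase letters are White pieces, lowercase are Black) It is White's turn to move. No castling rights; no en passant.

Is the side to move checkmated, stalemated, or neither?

stalemate

White to move; white king on h8.
In check: no.
King squares — g7: attacked by Re7; h7: attacked by Nf6; g8: attacked by Nf6.
Legal moves for White: none.
Not in check and no legal moves → stalemate.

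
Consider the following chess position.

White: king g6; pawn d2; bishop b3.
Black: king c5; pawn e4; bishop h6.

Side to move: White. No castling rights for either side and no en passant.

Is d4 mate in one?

no

After d4: black king on c5; in check: yes, from the white pawn on d4.
Black has 7 legal replies: Kd6, Kc6, Kb6, Kb5, Kxd4, Kb4, exd3.
In check but a legal move exists → not checkmate.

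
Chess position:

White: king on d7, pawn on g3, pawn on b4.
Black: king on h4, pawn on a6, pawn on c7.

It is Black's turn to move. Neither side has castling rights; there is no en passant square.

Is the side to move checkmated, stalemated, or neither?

Black to move; black king on h4.
In check: yes, from the white pawn on g3.
King squares — g3: available; h3: available; g4: available; g5: available; h5: available.
Legal moves for Black: Kh5, Kg5, Kg4, Kh3, Kxg3.
Black is in check but has 5 legal moves → neither.

neither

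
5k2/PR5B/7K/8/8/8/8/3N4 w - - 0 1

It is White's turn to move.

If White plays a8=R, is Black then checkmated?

yes

After a8=R: black king on f8; in check: yes, from the white rook on a8.
King squares — e7: attacked by Rb7; f7: attacked by Rb7; g7: attacked by Kh6; e8: attacked by Ra8; g8: attacked by Bh7.
Black has no legal moves → checkmate.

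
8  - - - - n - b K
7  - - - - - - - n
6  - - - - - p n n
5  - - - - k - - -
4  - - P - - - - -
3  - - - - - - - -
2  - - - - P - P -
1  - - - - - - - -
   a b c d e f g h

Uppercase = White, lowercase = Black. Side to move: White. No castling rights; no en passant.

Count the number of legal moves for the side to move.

0

White to move; king on h8.
In check: yes, from the black knight on g6.
Legal moves: none.
Count: 0.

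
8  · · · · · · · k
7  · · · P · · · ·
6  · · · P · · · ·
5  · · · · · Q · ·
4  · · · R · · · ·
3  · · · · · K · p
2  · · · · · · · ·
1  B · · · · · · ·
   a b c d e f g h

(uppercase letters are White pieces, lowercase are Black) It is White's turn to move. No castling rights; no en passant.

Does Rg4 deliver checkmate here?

yes

After Rg4: black king on h8; in check: yes, from the white bishop on a1.
King squares — g7: attacked by Ba1; h7: attacked by Qf5; g8: attacked by Rg4.
Black has no legal moves → checkmate.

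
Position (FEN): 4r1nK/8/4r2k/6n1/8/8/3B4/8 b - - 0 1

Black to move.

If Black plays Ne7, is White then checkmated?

yes

After Ne7: white king on h8; in check: yes, from the black rook on e8.
King squares — g7: attacked by Kh6; h7: attacked by Ng5; g8: attacked by Ne7.
White has no legal moves → checkmate.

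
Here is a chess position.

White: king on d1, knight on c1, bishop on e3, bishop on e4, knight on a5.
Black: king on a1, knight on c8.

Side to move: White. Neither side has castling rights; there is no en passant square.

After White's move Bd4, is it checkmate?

After Bd4: black king on a1; in check: yes, from the white bishop on d4.
King squares — b1: attacked by Be4; a2: attacked by Nc1; b2: attacked by Bd4.
Black has no legal moves → checkmate.

yes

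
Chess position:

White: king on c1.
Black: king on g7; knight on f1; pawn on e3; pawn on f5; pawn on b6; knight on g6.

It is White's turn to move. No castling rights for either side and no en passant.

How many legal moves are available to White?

White to move; king on c1.
In check: no.
Legal moves: Kc2, Kb2, Kd1, Kb1.
Count: 4.

4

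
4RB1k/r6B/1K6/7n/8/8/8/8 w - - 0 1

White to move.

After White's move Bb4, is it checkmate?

no

After Bb4: black king on h8; in check: yes, from the white rook on e8.
Black has 2 legal replies: Kxh7, Kg7.
In check but a legal move exists → not checkmate.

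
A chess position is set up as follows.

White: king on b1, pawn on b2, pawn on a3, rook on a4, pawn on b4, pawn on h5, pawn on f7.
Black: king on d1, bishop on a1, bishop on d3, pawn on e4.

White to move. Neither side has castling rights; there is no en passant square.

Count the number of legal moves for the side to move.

White to move; king on b1.
In check: yes, from the black bishop on d3.
Legal moves: Ka2, Kxa1.
Count: 2.

2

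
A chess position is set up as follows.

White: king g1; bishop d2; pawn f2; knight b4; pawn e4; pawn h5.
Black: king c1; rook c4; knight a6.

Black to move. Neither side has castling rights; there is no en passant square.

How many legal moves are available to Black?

4

Black to move; king on c1.
In check: yes, from the white bishop on d2.
Legal moves: Kxd2, Kb2, Kd1, Kb1.
Count: 4.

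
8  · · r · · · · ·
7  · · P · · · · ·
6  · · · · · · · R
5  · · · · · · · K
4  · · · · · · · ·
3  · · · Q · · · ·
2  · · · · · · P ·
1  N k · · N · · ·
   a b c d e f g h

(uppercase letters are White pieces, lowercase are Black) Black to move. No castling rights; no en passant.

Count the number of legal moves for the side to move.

4

Black to move; king on b1.
In check: yes, from the white queen on d3.
Legal moves: Kb2, Ka2, Kc1, Kxa1.
Count: 4.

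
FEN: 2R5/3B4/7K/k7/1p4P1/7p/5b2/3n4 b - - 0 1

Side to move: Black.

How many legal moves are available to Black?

Black to move; king on a5.
In check: no.
Legal moves: Kb6, Ka6, Ba7, Bb6, Bc5, Bh4, Bd4, Bg3, Be3+, Bg1, Be1, Ne3, Nc3, Nb2, b3, h2.
Count: 16.

16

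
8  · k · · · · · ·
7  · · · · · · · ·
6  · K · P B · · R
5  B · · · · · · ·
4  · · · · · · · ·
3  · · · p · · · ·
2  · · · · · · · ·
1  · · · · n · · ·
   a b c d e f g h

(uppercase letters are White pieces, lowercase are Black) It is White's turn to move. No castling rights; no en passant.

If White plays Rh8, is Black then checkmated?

After Rh8: black king on b8; in check: yes, from the white rook on h8.
King squares — a7: attacked by Kb6; b7: attacked by Kb6; c7: attacked by Kb6; a8: attacked by Rh8; c8: attacked by Be6.
Black has no legal moves → checkmate.

yes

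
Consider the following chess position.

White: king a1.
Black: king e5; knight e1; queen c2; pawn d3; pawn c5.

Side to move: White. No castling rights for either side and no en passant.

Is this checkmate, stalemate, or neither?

stalemate

White to move; white king on a1.
In check: no.
King squares — b1: attacked by Qc2; a2: attacked by Qc2; b2: attacked by Qc2.
Legal moves for White: none.
Not in check and no legal moves → stalemate.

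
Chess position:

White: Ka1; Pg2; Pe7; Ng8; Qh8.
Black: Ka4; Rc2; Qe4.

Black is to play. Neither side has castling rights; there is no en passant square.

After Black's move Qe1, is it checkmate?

After Qe1: white king on a1; in check: yes, from the black queen on e1.
King squares — b1: attacked by Qe1; a2: attacked by Rc2; b2: attacked by Rc2.
White has no legal moves → checkmate.

yes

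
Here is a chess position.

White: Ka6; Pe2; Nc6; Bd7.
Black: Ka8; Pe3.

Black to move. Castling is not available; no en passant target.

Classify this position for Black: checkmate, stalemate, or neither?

stalemate

Black to move; black king on a8.
In check: no.
King squares — a7: attacked by Ka6; b7: attacked by Ka6; b8: attacked by Nc6.
Legal moves for Black: none.
Not in check and no legal moves → stalemate.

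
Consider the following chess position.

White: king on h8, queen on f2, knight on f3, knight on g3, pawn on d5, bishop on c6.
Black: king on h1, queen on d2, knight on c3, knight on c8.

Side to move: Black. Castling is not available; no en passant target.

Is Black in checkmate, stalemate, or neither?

checkmate

Black to move; black king on h1.
In check: yes, from the white knight on g3.
King squares — g1: attacked by Qf2; g2: attacked by Qf2; h2: attacked by Qf2.
Legal moves for Black: none.
In check with no legal moves → checkmate.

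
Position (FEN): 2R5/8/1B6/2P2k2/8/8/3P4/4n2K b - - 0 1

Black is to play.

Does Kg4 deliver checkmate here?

no

After Kg4: white king on h1; in check: no.
White is not in check, so this cannot be checkmate.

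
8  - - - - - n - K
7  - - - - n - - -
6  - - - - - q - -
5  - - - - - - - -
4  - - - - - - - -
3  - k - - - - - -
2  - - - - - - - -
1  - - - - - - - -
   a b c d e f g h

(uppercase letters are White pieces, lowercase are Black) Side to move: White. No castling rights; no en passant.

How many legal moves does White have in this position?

0

White to move; king on h8.
In check: yes, from the black queen on f6.
Legal moves: none.
Count: 0.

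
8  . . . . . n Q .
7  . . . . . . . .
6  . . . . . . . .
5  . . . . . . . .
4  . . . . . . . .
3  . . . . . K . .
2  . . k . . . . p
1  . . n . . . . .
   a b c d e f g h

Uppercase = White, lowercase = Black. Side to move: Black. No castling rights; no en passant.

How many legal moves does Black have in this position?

Black to move; king on c2.
In check: no.
Legal moves: Nh7, Nd7, Ng6, Ne6, Kd3, Kc3, Kd2, Kb2, Kd1, Kb1, Nd3, Nb3, Ne2, Na2, h1=Q+, h1=R, h1=B+, h1=N.
Count: 18.

18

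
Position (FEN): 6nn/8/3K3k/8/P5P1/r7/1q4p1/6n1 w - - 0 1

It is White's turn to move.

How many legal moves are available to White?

8

White to move; king on d6.
In check: no.
Legal moves: Kd7, Kc7, Ke6, Kc6, Kd5, Kc5, g5+, a5.
Count: 8.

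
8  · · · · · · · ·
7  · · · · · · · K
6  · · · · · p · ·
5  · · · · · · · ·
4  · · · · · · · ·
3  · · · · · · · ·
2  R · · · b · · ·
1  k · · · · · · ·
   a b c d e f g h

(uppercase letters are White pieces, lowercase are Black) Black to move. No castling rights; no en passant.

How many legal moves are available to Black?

2

Black to move; king on a1.
In check: yes, from the white rook on a2.
Legal moves: Kxa2, Kb1.
Count: 2.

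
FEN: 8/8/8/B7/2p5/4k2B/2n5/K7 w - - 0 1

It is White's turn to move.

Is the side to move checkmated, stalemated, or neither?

White to move; white king on a1.
In check: yes, from the black knight on c2.
Legal moves for White: Kb2, Ka2, Kb1.
White is in check but has 3 legal moves → neither.

neither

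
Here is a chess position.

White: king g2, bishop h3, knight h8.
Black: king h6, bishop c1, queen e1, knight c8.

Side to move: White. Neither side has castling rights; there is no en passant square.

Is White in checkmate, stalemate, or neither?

neither

White to move; white king on g2.
In check: no.
Legal moves for White: Nf7+, Ng6, Bxc8, Bd7, Be6, Bf5, Bg4, Kf3, Kh2.
White has 9 legal moves and is not in check → neither.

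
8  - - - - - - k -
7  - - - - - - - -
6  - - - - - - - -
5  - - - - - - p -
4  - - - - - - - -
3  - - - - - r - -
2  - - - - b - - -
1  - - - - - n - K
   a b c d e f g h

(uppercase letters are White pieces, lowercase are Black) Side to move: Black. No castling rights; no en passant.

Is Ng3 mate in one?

no

After Ng3: white king on h1; in check: yes, from the black knight on g3.
White has 3 legal replies: Kh2, Kg2, Kg1.
In check but a legal move exists → not checkmate.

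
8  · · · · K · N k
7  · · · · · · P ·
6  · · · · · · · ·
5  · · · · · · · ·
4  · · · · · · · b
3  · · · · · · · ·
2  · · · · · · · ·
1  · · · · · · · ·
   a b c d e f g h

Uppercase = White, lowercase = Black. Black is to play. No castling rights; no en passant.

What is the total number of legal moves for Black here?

Black to move; king on h8.
In check: yes, from the white pawn on g7.
Legal moves: Kxg8, Kh7, Kxg7.
Count: 3.

3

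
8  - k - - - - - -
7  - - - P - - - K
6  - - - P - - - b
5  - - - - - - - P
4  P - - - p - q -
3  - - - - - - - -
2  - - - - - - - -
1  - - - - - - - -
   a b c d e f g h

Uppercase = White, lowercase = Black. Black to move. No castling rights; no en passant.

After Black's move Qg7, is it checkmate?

After Qg7: white king on h7; in check: yes, from the black queen on g7.
King squares — g6: attacked by Qg7; h6: attacked by Qg7; g7: attacked by Bh6; g8: attacked by Qg7; h8: attacked by Qg7.
White has no legal moves → checkmate.

yes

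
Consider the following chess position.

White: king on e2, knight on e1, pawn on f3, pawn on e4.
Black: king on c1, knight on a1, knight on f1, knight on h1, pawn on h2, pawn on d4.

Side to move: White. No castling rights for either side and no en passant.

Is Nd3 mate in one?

After Nd3: black king on c1; in check: yes, from the white knight on d3.
Black has 2 legal replies: Kc2, Kb1.
In check but a legal move exists → not checkmate.

no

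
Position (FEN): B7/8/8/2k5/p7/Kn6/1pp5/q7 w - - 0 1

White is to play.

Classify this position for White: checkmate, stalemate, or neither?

checkmate

White to move; white king on a3.
In check: yes, from the black queen on a1.
King squares — a2: attacked by Qa1; b2: attacked by Qa1; b3: attacked by Pa4; a4: attacked by Qa1; b4: attacked by Kc5.
Legal moves for White: none.
In check with no legal moves → checkmate.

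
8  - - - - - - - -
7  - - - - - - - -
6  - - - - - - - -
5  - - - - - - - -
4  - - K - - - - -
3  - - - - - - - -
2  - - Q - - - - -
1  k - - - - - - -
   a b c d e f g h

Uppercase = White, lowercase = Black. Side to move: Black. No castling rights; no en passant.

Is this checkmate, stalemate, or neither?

stalemate

Black to move; black king on a1.
In check: no.
King squares — b1: attacked by Qc2; a2: attacked by Qc2; b2: attacked by Qc2.
Legal moves for Black: none.
Not in check and no legal moves → stalemate.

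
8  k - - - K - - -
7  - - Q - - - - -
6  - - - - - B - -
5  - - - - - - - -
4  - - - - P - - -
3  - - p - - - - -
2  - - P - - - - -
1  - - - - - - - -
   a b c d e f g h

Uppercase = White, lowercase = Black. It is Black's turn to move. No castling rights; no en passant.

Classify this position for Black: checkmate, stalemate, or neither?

Black to move; black king on a8.
In check: no.
King squares — a7: attacked by Qc7; b7: attacked by Qc7; b8: attacked by Qc7.
Legal moves for Black: none.
Not in check and no legal moves → stalemate.

stalemate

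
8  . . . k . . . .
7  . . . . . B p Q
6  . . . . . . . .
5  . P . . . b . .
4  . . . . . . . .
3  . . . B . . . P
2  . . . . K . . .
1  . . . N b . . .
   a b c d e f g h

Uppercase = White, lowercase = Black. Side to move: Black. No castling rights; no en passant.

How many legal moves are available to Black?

Black to move; king on d8.
In check: no.
Legal moves: Kc8, Ke7, Kd7, Kc7, Bc8, Bxh7, Bd7, Bg6, Be6, Bg4+, Be4, Bxh3, Bxd3+, Ba5, Bh4, Bb4, Bg3, Bc3, Bf2, Bd2, g6, g5.
Count: 22.

22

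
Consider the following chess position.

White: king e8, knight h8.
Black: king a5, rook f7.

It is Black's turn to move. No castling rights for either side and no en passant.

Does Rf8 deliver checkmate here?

After Rf8: white king on e8; in check: yes, from the black rook on f8.
White has 3 legal replies: Kxf8, Ke7, Kd7.
In check but a legal move exists → not checkmate.

no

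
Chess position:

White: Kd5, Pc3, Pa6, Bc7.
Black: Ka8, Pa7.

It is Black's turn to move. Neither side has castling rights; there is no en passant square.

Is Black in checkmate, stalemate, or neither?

stalemate

Black to move; black king on a8.
In check: no.
King squares — a7: own pawn; b7: attacked by Pa6; b8: attacked by Bc7.
Legal moves for Black: none.
Not in check and no legal moves → stalemate.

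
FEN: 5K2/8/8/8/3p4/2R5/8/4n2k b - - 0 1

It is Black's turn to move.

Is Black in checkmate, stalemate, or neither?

neither

Black to move; black king on h1.
In check: no.
Legal moves for Black: Kh2, Kg2, Kg1, Nf3, Nd3, Ng2, Nc2, dxc3, d3.
Black has 9 legal moves and is not in check → neither.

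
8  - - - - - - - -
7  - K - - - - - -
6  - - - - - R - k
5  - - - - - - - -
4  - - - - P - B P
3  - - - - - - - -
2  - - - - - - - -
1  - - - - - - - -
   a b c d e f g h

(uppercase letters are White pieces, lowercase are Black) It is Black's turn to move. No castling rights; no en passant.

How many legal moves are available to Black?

Black to move; king on h6.
In check: yes, from the white rook on f6.
Legal moves: Kh7, Kg7.
Count: 2.

2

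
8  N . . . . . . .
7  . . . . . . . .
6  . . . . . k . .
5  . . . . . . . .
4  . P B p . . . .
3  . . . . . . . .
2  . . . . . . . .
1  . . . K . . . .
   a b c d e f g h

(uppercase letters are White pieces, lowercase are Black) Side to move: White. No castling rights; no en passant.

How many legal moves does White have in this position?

White to move; king on d1.
In check: no.
Legal moves: Nc7, Nb6, Bg8, Bf7, Be6, Ba6, Bd5, Bb5, Bd3, Bb3, Be2, Ba2, Bf1, Ke2, Kd2, Kc2, Ke1, Kc1, b5.
Count: 19.

19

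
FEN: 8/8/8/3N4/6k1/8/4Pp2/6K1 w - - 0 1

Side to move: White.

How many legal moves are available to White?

White to move; king on g1.
In check: yes, from the black pawn on f2.
Legal moves: Kh2, Kg2, Kxf2, Kh1, Kf1.
Count: 5.

5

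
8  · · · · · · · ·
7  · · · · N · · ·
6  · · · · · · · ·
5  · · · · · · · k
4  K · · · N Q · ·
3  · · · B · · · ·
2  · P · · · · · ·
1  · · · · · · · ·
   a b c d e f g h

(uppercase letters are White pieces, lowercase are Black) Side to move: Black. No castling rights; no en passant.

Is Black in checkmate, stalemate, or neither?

stalemate

Black to move; black king on h5.
In check: no.
King squares — g4: attacked by Qf4; h4: attacked by Qf4; g5: attacked by Ne4; g6: attacked by Ne7; h6: attacked by Qf4.
Legal moves for Black: none.
Not in check and no legal moves → stalemate.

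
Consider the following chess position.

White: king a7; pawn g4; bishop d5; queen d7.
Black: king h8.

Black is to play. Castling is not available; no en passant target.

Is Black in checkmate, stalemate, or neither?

stalemate

Black to move; black king on h8.
In check: no.
King squares — g7: attacked by Qd7; h7: attacked by Qd7; g8: attacked by Bd5.
Legal moves for Black: none.
Not in check and no legal moves → stalemate.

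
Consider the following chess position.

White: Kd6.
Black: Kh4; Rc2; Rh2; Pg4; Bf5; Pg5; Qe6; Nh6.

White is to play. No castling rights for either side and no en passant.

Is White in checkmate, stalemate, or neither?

White to move; white king on d6.
In check: yes, from the black queen on e6.
King squares — c5: attacked by Rc2; d5: attacked by Qe6; e5: attacked by Qe6; c6: attacked by Rc2; e6: attacked by Bf5; c7: attacked by Rc2; d7: attacked by Qe6; e7: attacked by Qe6.
Legal moves for White: none.
In check with no legal moves → checkmate.

checkmate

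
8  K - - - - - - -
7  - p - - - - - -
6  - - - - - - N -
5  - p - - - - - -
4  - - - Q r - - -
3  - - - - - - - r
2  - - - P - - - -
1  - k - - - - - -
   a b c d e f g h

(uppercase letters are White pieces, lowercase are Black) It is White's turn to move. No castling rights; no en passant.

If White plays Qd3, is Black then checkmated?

no

After Qd3: black king on b1; in check: yes, from the white queen on d3.
Black has 5 legal replies: Kb2, Ka2, Kc1, Ka1, Rxd3.
In check but a legal move exists → not checkmate.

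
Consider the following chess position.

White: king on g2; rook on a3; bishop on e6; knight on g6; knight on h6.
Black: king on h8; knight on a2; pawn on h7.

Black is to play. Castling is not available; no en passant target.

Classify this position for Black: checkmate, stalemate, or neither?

neither

Black to move; black king on h8.
In check: yes, from the white knight on g6.
King squares — g7: available; h7: own pawn; g8: attacked by Be6.
Legal moves for Black: Kg7, hxg6.
Black is in check but has 2 legal moves → neither.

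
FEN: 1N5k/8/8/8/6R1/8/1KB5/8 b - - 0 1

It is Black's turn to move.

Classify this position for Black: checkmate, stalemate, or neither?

stalemate

Black to move; black king on h8.
In check: no.
King squares — g7: attacked by Rg4; h7: attacked by Bc2; g8: attacked by Rg4.
Legal moves for Black: none.
Not in check and no legal moves → stalemate.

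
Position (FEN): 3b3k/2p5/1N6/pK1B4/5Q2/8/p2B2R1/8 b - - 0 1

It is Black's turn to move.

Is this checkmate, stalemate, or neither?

neither

Black to move; black king on h8.
In check: no.
Legal moves for Black: Kh7, Be7, Bf6, Bg5, Bh4, cxb6, c6+, a4, a1=Q, a1=R, a1=B, a1=N, c5.
Black has 13 legal moves and is not in check → neither.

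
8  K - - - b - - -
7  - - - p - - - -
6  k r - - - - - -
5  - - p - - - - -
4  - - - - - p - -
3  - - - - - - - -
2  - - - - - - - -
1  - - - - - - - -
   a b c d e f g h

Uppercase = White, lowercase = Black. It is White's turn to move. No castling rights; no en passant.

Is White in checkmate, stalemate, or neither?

stalemate

White to move; white king on a8.
In check: no.
King squares — a7: attacked by Ka6; b7: attacked by Ka6; b8: attacked by Rb6.
Legal moves for White: none.
Not in check and no legal moves → stalemate.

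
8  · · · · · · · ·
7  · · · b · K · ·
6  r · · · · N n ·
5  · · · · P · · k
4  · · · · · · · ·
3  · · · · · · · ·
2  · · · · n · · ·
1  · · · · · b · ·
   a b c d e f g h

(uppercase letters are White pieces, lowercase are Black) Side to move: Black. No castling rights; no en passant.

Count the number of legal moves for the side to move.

4

Black to move; king on h5.
In check: yes, from the white knight on f6.
Legal moves: Kh6, Kg5, Kh4, Rxf6+.
Count: 4.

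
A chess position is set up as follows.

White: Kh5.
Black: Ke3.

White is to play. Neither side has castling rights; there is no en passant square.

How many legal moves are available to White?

White to move; king on h5.
In check: no.
Legal moves: Kh6, Kg6, Kg5, Kh4, Kg4.
Count: 5.

5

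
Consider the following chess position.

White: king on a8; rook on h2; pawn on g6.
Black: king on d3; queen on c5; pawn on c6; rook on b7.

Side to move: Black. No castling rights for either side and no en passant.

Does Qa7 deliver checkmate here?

yes

After Qa7: white king on a8; in check: yes, from the black queen on a7.
King squares — a7: attacked by Rb7; b7: attacked by Qa7; b8: attacked by Qa7.
White has no legal moves → checkmate.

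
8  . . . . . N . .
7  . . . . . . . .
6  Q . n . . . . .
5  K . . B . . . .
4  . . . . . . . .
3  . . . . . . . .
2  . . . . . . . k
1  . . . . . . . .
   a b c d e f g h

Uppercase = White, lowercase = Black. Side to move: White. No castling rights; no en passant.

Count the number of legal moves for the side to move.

5

White to move; king on a5.
In check: yes, from the black knight on c6.
Legal moves: Kb6, Kb5, Ka4, Qxc6, Bxc6.
Count: 5.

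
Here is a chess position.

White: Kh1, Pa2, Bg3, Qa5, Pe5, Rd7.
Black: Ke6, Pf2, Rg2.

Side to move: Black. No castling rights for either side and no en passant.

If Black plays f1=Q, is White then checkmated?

yes

After f1=Q: white king on h1; in check: yes, from the black queen on f1.
King squares — g1: attacked by Qf1; g2: attacked by Qf1; h2: attacked by Rg2.
White has no legal moves → checkmate.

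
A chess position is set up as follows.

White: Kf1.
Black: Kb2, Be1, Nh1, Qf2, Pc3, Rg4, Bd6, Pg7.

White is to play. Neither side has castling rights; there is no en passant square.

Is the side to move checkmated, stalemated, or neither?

checkmate

White to move; white king on f1.
In check: yes, from the black queen on f2.
King squares — e1: attacked by Qf2; g1: attacked by Qf2; e2: attacked by Qf2; f2: attacked by Be1; g2: attacked by Qf2.
Legal moves for White: none.
In check with no legal moves → checkmate.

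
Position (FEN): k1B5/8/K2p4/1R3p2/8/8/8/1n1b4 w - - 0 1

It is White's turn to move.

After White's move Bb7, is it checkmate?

After Bb7: black king on a8; in check: yes, from the white bishop on b7.
Black has 1 legal reply: Kb8.
In check but a legal move exists → not checkmate.

no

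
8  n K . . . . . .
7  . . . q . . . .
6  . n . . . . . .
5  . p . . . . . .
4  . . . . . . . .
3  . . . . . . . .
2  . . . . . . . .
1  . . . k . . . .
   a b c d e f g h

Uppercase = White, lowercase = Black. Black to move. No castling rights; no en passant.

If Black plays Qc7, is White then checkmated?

After Qc7: white king on b8; in check: yes, from the black queen on c7.
King squares — a7: attacked by Qc7; b7: attacked by Qc7; c7: attacked by Na8; a8: attacked by Nb6; c8: attacked by Nb6.
White has no legal moves → checkmate.

yes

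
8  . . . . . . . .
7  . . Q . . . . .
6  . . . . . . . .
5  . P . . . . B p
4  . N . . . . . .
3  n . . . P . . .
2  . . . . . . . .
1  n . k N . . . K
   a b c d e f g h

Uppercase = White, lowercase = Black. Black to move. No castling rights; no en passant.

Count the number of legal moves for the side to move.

6

Black to move; king on c1.
In check: yes, from the white queen on c7.
Legal moves: Kd2, Kxd1, Kb1, Nc4, N3c2, N1c2.
Count: 6.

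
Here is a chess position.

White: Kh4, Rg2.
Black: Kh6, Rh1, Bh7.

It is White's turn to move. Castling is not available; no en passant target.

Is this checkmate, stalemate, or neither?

neither

White to move; white king on h4.
In check: yes, from the black rook on h1.
King squares — g3: available; h3: attacked by Rh1; g4: available; g5: attacked by Kh6; h5: attacked by Rh1.
Legal moves for White: Kg4, Kg3, Rh2.
White is in check but has 3 legal moves → neither.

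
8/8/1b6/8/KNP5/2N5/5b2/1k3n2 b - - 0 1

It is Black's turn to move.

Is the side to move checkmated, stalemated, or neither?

neither

Black to move; black king on b1.
In check: yes, from the white knight on c3.
King squares — a1: available; c1: available; a2: attacked by Nc3; b2: available; c2: attacked by Nb4.
Legal moves for Black: Kb2, Kc1, Ka1.
Black is in check but has 3 legal moves → neither.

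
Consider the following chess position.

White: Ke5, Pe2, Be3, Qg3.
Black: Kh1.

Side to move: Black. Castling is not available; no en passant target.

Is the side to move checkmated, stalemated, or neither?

Black to move; black king on h1.
In check: no.
King squares — g1: attacked by Be3; g2: attacked by Qg3; h2: attacked by Qg3.
Legal moves for Black: none.
Not in check and no legal moves → stalemate.

stalemate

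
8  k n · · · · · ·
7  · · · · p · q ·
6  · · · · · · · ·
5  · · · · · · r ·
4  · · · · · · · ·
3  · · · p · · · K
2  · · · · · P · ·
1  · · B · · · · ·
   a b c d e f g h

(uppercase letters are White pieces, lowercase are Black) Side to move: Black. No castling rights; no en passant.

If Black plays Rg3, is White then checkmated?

After Rg3: white king on h3; in check: yes, from the black rook on g3.
White has 3 legal replies: Kh4, Kh2, fxg3.
In check but a legal move exists → not checkmate.

no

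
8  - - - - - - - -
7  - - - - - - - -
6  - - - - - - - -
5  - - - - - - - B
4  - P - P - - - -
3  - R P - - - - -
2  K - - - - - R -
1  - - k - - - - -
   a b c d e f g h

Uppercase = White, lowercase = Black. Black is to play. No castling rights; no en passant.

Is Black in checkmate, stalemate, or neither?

Black to move; black king on c1.
In check: no.
King squares — b1: attacked by Ka2; d1: attacked by Bh5; b2: attacked by Ka2; c2: attacked by Rg2; d2: attacked by Rg2.
Legal moves for Black: none.
Not in check and no legal moves → stalemate.

stalemate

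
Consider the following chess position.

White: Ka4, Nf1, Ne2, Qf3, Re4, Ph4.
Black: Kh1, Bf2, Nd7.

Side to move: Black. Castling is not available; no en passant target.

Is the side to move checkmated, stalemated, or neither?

Black to move; black king on h1.
In check: yes, from the white queen on f3.
King squares — g1: attacked by Ne2; g2: attacked by Qf3; h2: attacked by Nf1.
Legal moves for Black: none.
In check with no legal moves → checkmate.

checkmate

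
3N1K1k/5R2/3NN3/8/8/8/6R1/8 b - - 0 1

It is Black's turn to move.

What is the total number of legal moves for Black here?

Black to move; king on h8.
In check: no.
Legal moves: none.
Count: 0.

0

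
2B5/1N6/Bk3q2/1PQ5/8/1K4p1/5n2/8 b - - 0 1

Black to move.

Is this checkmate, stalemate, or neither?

checkmate

Black to move; black king on b6.
In check: yes, from the white queen on c5.
King squares — a5: attacked by Nb7; b5: attacked by Qc5; c5: attacked by Nb7; a6: attacked by Pb5; c6: attacked by Pb5; a7: attacked by Qc5; b7: attacked by Ba6; c7: attacked by Qc5.
Legal moves for Black: none.
In check with no legal moves → checkmate.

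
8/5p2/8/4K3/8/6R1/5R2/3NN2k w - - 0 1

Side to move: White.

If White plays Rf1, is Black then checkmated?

After Rf1: black king on h1; in check: yes, from the white rook on f1.
Black has 1 legal reply: Kh2.
In check but a legal move exists → not checkmate.

no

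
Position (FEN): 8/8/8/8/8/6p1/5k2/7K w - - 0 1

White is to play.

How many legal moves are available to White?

0

White to move; king on h1.
In check: no.
Legal moves: none.
Count: 0.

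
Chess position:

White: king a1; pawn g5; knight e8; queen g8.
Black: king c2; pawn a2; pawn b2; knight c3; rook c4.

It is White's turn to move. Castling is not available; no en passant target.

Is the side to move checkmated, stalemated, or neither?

White to move; white king on a1.
In check: yes, from the black pawn on b2.
King squares — b1: attacked by Pa2; a2: attacked by Nc3; b2: attacked by Kc2.
Legal moves for White: none.
In check with no legal moves → checkmate.

checkmate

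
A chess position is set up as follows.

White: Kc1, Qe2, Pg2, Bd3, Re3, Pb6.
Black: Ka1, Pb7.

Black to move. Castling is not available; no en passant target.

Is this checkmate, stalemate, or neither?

Black to move; black king on a1.
In check: no.
King squares — b1: attacked by Kc1; a2: attacked by Qe2; b2: attacked by Kc1.
Legal moves for Black: none.
Not in check and no legal moves → stalemate.

stalemate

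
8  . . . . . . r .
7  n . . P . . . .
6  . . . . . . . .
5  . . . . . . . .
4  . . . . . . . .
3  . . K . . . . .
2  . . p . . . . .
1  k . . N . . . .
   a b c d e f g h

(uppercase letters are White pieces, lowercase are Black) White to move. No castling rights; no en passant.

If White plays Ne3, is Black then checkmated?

After Ne3: black king on a1; in check: no.
Black is not in check, so this cannot be checkmate.

no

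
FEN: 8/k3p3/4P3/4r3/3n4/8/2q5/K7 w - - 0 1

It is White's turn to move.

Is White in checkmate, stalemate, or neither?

White to move; white king on a1.
In check: no.
King squares — b1: attacked by Qc2; a2: attacked by Qc2; b2: attacked by Qc2.
Legal moves for White: none.
Not in check and no legal moves → stalemate.

stalemate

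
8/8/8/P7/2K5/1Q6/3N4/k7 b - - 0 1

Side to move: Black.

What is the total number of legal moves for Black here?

Black to move; king on a1.
In check: no.
Legal moves: none.
Count: 0.

0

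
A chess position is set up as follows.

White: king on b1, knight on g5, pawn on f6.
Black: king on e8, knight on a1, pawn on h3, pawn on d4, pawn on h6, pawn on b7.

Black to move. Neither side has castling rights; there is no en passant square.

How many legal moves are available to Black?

11

Black to move; king on e8.
In check: no.
Legal moves: Kf8, Kd8, Kd7, Nb3, Nc2, hxg5, b6, h5, d3, h2, b5.
Count: 11.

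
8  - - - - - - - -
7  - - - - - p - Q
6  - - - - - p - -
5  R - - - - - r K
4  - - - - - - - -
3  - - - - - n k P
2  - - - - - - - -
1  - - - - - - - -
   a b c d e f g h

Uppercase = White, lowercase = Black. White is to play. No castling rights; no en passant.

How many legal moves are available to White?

White to move; king on h5.
In check: yes, from the black rook on g5.
Legal moves: Kh6, Rxg5+.
Count: 2.

2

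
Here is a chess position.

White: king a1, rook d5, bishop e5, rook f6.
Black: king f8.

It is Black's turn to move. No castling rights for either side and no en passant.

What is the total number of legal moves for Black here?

4

Black to move; king on f8.
In check: yes, from the white rook on f6.
Legal moves: Kg8, Ke8, Kg7, Ke7.
Count: 4.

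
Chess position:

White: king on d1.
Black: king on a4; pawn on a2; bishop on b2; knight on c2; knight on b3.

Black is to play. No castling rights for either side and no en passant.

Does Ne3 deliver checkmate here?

no

After Ne3: white king on d1; in check: yes, from the black knight on e3.
White has 2 legal replies: Ke2, Ke1.
In check but a legal move exists → not checkmate.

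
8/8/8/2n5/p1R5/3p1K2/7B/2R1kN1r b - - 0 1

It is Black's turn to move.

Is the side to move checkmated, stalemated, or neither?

Black to move; black king on e1.
In check: yes, from the white rook on c1.
King squares — d1: attacked by Rc1; f1: attacked by Rc1; d2: attacked by Nf1; e2: attacked by Kf3; f2: attacked by Kf3.
Legal moves for Black: none.
In check with no legal moves → checkmate.

checkmate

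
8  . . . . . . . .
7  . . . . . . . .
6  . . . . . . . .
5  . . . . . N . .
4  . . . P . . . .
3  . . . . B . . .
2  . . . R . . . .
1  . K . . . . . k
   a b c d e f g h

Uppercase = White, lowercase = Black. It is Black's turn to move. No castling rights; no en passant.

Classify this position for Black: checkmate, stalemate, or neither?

Black to move; black king on h1.
In check: no.
King squares — g1: attacked by Be3; g2: attacked by Rd2; h2: attacked by Rd2.
Legal moves for Black: none.
Not in check and no legal moves → stalemate.

stalemate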